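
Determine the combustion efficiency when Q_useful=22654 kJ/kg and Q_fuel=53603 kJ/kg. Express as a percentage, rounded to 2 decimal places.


Efficiency = (Q_useful / Q_fuel) * 100
Efficiency = (22654 / 53603) * 100
Efficiency = 0.4226 * 100 = 42.26%


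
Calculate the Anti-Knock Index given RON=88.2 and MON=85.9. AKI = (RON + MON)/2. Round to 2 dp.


AKI = (RON + MON) / 2
AKI = (88.2 + 85.9) / 2
AKI = 174.1 / 2 = 87.05


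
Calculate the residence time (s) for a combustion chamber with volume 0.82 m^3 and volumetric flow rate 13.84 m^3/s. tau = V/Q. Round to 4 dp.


tau = V / Q_flow
tau = 0.82 / 13.84 = 0.0592 s


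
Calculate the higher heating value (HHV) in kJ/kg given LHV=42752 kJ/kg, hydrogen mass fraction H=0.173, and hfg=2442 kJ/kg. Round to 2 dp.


HHV = LHV + hfg * 9 * H
Water addition = 2442 * 9 * 0.173 = 3802.194 kJ/kg
HHV = 42752 + 3802.194 = 46554.19 kJ/kg


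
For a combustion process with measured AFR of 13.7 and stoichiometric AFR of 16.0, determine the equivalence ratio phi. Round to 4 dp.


phi = AFR_stoich / AFR_actual
phi = 16.0 / 13.7 = 1.1679


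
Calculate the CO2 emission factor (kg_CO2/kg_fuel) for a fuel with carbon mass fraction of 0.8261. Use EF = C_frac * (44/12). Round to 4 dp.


EF = C_frac * (M_CO2 / M_C)
EF = 0.8261 * (44/12)
EF = 0.8261 * 3.666667 = 3.0290 kg_CO2/kg_fuel


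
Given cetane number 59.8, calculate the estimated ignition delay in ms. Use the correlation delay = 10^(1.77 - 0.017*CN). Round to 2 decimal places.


delay = 10^(1.77 - 0.017*CN)
Exponent = 1.77 - 0.017*59.8 = 0.7534
delay = 10^0.7534 = 5.67 ms


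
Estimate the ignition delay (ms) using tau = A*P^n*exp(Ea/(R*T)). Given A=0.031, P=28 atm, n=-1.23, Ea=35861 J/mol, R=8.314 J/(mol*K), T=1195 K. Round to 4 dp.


tau = A * P^n * exp(Ea/(R*T))
P^n = 28^(-1.23) = 0.01659570
Ea/(R*T) = 35861/(8.314*1195) = 3.609479
exp(Ea/(R*T)) = 36.946783
tau = 0.031 * 0.01659570 * 36.946783 = 0.0190 ms


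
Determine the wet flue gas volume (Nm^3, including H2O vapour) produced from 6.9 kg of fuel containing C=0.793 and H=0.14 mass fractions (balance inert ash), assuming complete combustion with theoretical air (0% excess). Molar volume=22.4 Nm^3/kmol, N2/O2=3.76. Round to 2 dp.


Per kg fuel: CO2 = (C/12 kmol)*22.4 = (0.793/12)*22.4 = 1.48027 Nm^3
Per kg fuel: H2O = (H/2 kmol)*22.4 = (0.14/2)*22.4 = 1.56800 Nm^3
O2 needed per kg fuel = C/12 + H/4 = 0.793/12 + 0.14/4 = 0.10108333 kmol
Per kg fuel: N2 = O2*3.76*22.4 = 0.10108333*3.76*22.4 = 8.51364 Nm^3
Total per kg = 1.48027 + 1.56800 + 8.51364 = 11.56191 Nm^3
Total = 11.56191 * 6.9 = 79.78 Nm^3


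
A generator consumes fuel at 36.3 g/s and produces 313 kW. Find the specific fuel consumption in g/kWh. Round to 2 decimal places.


SFC = (mf / BP) * 3600
Rate = 36.3 / 313 = 0.115974 g/(s*kW)
SFC = 0.115974 * 3600 = 417.51 g/kWh


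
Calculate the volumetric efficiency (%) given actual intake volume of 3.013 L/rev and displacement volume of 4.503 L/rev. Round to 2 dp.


eta_v = (V_actual / V_disp) * 100
Ratio = 3.013 / 4.503 = 0.6691
eta_v = 0.6691 * 100 = 66.91%


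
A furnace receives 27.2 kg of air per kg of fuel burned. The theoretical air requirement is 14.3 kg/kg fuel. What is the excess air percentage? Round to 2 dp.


Excess air = actual - stoichiometric = 27.2 - 14.3 = 12.90 kg/kg fuel
Excess air % = (excess / stoich) * 100 = (12.90 / 14.3) * 100 = 90.21%


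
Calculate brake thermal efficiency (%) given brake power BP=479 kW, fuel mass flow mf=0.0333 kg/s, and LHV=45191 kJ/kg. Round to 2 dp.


eta_BTE = (BP / (mf * LHV)) * 100
Denominator = 0.0333 * 45191 = 1504.8603 kW
eta_BTE = (479 / 1504.8603) * 100 = 31.83%


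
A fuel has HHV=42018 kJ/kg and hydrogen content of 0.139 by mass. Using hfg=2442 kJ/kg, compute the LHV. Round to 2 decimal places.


LHV = HHV - hfg * 9 * H
Water correction = 2442 * 9 * 0.139 = 3054.942 kJ/kg
LHV = 42018 - 3054.942 = 38963.06 kJ/kg


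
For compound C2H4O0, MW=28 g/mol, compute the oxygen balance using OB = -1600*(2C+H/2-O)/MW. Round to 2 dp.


OB = -1600 * (2C + H/2 - O) / MW
Inner = 2*2 + 4/2 - 0 = 6.00
OB = -1600 * 6.00 / 28 = -342.86%


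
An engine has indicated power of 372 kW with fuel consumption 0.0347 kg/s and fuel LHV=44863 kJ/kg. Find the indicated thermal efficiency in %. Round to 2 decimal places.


eta_ith = (IP / (mf * LHV)) * 100
Denominator = 0.0347 * 44863 = 1556.7461 kW
eta_ith = (372 / 1556.7461) * 100 = 23.90%


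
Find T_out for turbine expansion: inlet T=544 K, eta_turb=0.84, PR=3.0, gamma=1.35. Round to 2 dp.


T_out = T_in * (1 - eta * (1 - PR^(-(gamma-1)/gamma)))
Exponent = -(1.35-1)/1.35 = -0.25925926
PR^exp = 3.0^(-0.25925926) = 0.75214556
Factor = 1 - 0.84*(1 - 0.75214556) = 0.79180227
T_out = 544 * 0.79180227 = 430.74 K


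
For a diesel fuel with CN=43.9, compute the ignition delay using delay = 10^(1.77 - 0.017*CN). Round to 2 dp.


delay = 10^(1.77 - 0.017*CN)
Exponent = 1.77 - 0.017*43.9 = 1.0237
delay = 10^1.0237 = 10.56 ms


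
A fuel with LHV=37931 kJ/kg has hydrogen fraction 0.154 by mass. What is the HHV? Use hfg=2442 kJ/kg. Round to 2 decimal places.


HHV = LHV + hfg * 9 * H
Water addition = 2442 * 9 * 0.154 = 3384.612 kJ/kg
HHV = 37931 + 3384.612 = 41315.61 kJ/kg


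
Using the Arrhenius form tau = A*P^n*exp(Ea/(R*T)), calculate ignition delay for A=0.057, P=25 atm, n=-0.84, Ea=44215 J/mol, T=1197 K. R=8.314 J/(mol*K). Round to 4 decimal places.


tau = A * P^n * exp(Ea/(R*T))
P^n = 25^(-0.84) = 0.06694689
Ea/(R*T) = 44215/(8.314*1197) = 4.442889
exp(Ea/(R*T)) = 85.020207
tau = 0.057 * 0.06694689 * 85.020207 = 0.3244 ms


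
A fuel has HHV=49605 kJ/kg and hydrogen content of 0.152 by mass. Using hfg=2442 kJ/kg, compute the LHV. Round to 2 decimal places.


LHV = HHV - hfg * 9 * H
Water correction = 2442 * 9 * 0.152 = 3340.656 kJ/kg
LHV = 49605 - 3340.656 = 46264.34 kJ/kg


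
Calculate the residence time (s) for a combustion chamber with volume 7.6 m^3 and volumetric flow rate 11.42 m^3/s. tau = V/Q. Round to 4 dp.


tau = V / Q_flow
tau = 7.6 / 11.42 = 0.6655 s


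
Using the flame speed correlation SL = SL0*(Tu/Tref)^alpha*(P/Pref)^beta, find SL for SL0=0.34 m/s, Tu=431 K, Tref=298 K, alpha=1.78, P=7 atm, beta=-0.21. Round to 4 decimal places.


SL = SL0 * (Tu/Tref)^alpha * (P/Pref)^beta
T ratio = 431/298 = 1.44630872
(T ratio)^alpha = 1.44630872^1.78 = 1.928700
(P/Pref)^beta = 7^(-0.21) = 0.664553
SL = 0.34 * 1.928700 * 0.664553 = 0.4358 m/s


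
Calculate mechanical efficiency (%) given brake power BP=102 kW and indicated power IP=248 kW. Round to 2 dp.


eta_mech = (BP / IP) * 100
Ratio = 102 / 248 = 0.4113
eta_mech = 0.4113 * 100 = 41.13%


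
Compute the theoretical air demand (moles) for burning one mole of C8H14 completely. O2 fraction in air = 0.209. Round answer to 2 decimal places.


Balanced combustion: C8H14 + 11.5 O2 -> 8 CO2 + 7 H2O
O2 needed = C + H/4 = 8 + 14/4 = 11.50 moles
Air moles = O2 / 0.209 = 11.50 / 0.209 = 55.02 moles air


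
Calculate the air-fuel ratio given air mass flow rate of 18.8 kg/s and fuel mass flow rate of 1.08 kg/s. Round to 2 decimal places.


AFR = m_air / m_fuel
AFR = 18.8 / 1.08 = 17.41


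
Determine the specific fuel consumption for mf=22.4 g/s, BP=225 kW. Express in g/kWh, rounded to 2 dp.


SFC = (mf / BP) * 3600
Rate = 22.4 / 225 = 0.099556 g/(s*kW)
SFC = 0.099556 * 3600 = 358.40 g/kWh


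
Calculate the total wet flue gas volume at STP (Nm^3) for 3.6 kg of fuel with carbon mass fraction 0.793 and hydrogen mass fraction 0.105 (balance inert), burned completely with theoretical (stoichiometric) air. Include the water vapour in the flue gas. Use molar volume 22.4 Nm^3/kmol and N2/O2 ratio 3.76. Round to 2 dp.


Per kg fuel: CO2 = (C/12 kmol)*22.4 = (0.793/12)*22.4 = 1.48027 Nm^3
Per kg fuel: H2O = (H/2 kmol)*22.4 = (0.105/2)*22.4 = 1.17600 Nm^3
O2 needed per kg fuel = C/12 + H/4 = 0.793/12 + 0.105/4 = 0.09233333 kmol
Per kg fuel: N2 = O2*3.76*22.4 = 0.09233333*3.76*22.4 = 7.77668 Nm^3
Total per kg = 1.48027 + 1.17600 + 7.77668 = 10.43295 Nm^3
Total = 10.43295 * 3.6 = 37.56 Nm^3


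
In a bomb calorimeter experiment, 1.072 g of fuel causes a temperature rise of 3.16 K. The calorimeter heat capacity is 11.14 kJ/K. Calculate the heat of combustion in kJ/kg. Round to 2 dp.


Hc = C_cal * delta_T / m_fuel
Q_released = 11.14 * 3.16 = 35.2024 kJ
m_fuel = 1.072 g = 1.072/1000 kg = 0.001072 kg
Hc = 35.2024 / 0.001072 = 32838.06 kJ/kg


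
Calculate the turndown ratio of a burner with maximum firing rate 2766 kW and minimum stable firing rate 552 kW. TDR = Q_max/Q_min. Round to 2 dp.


TDR = Q_max / Q_min
TDR = 2766 / 552 = 5.01


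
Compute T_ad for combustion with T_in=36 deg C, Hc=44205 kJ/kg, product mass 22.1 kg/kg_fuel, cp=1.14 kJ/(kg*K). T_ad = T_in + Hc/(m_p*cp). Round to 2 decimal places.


T_ad = T_in + Hc / (m_p * cp)
Denominator = 22.1 * 1.14 = 25.1940
Temperature rise = 44205 / 25.1940 = 1754.58 K
T_ad = 36 + 1754.58 = 1790.58 deg C


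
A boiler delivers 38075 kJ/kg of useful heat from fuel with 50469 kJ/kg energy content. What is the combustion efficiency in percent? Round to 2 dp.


Efficiency = (Q_useful / Q_fuel) * 100
Efficiency = (38075 / 50469) * 100
Efficiency = 0.7544 * 100 = 75.44%


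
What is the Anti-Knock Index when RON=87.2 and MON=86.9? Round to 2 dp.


AKI = (RON + MON) / 2
AKI = (87.2 + 86.9) / 2
AKI = 174.1 / 2 = 87.05


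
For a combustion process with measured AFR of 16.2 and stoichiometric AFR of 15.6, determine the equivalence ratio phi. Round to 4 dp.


phi = AFR_stoich / AFR_actual
phi = 15.6 / 16.2 = 0.9630


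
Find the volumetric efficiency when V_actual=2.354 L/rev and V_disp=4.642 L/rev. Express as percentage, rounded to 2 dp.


eta_v = (V_actual / V_disp) * 100
Ratio = 2.354 / 4.642 = 0.5071
eta_v = 0.5071 * 100 = 50.71%


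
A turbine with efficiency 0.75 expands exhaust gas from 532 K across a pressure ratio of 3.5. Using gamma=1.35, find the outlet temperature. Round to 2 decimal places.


T_out = T_in * (1 - eta * (1 - PR^(-(gamma-1)/gamma)))
Exponent = -(1.35-1)/1.35 = -0.25925926
PR^exp = 3.5^(-0.25925926) = 0.72267881
Factor = 1 - 0.75*(1 - 0.72267881) = 0.79200911
T_out = 532 * 0.79200911 = 421.35 K


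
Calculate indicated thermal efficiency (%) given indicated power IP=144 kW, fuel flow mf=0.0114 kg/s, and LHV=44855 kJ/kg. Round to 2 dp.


eta_ith = (IP / (mf * LHV)) * 100
Denominator = 0.0114 * 44855 = 511.3470 kW
eta_ith = (144 / 511.3470) * 100 = 28.16%


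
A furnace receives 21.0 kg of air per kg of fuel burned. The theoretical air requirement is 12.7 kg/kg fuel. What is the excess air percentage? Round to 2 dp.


Excess air = actual - stoichiometric = 21.0 - 12.7 = 8.30 kg/kg fuel
Excess air % = (excess / stoich) * 100 = (8.30 / 12.7) * 100 = 65.35%


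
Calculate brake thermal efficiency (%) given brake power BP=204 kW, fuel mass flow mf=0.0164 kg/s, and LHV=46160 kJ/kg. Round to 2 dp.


eta_BTE = (BP / (mf * LHV)) * 100
Denominator = 0.0164 * 46160 = 757.0240 kW
eta_BTE = (204 / 757.0240) * 100 = 26.95%


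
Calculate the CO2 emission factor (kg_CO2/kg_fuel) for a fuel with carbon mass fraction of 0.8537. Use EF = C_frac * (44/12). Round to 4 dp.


EF = C_frac * (M_CO2 / M_C)
EF = 0.8537 * (44/12)
EF = 0.8537 * 3.666667 = 3.1302 kg_CO2/kg_fuel


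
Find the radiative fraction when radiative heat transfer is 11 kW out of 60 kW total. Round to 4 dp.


f_rad = Q_rad / Q_total
f_rad = 11 / 60 = 0.1833


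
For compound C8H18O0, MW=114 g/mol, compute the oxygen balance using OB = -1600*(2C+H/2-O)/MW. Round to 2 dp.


OB = -1600 * (2C + H/2 - O) / MW
Inner = 2*8 + 18/2 - 0 = 25.00
OB = -1600 * 25.00 / 114 = -350.88%


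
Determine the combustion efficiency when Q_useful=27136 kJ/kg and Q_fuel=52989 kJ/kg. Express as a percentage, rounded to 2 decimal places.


Efficiency = (Q_useful / Q_fuel) * 100
Efficiency = (27136 / 52989) * 100
Efficiency = 0.5121 * 100 = 51.21%


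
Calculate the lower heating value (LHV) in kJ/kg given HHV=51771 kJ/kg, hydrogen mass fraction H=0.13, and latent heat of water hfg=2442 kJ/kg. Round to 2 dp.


LHV = HHV - hfg * 9 * H
Water correction = 2442 * 9 * 0.13 = 2857.140 kJ/kg
LHV = 51771 - 2857.140 = 48913.86 kJ/kg


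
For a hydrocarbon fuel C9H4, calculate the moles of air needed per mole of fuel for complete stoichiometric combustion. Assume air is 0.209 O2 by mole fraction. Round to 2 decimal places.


Balanced combustion: C9H4 + 10 O2 -> 9 CO2 + 2 H2O
O2 needed = C + H/4 = 9 + 4/4 = 10.00 moles
Air moles = O2 / 0.209 = 10.00 / 0.209 = 47.85 moles air


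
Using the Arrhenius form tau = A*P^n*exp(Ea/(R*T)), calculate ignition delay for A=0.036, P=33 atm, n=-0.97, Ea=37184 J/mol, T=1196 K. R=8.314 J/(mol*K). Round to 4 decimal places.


tau = A * P^n * exp(Ea/(R*T))
P^n = 33^(-0.97) = 0.03365437
Ea/(R*T) = 37184/(8.314*1196) = 3.739512
exp(Ea/(R*T)) = 42.077442
tau = 0.036 * 0.03365437 * 42.077442 = 0.0510 ms


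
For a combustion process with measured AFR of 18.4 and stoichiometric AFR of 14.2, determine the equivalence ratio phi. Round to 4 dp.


phi = AFR_stoich / AFR_actual
phi = 14.2 / 18.4 = 0.7717


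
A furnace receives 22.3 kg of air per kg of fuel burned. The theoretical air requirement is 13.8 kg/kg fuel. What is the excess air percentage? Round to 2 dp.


Excess air = actual - stoichiometric = 22.3 - 13.8 = 8.50 kg/kg fuel
Excess air % = (excess / stoich) * 100 = (8.50 / 13.8) * 100 = 61.59%


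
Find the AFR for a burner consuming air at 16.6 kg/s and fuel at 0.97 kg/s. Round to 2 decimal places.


AFR = m_air / m_fuel
AFR = 16.6 / 0.97 = 17.11


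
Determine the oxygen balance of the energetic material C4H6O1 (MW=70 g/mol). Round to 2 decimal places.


OB = -1600 * (2C + H/2 - O) / MW
Inner = 2*4 + 6/2 - 1 = 10.00
OB = -1600 * 10.00 / 70 = -228.57%


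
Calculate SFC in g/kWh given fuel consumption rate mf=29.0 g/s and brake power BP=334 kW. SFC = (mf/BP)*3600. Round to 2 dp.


SFC = (mf / BP) * 3600
Rate = 29.0 / 334 = 0.086826 g/(s*kW)
SFC = 0.086826 * 3600 = 312.57 g/kWh


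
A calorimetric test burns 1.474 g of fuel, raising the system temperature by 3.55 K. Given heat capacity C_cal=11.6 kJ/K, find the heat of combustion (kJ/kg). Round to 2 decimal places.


Hc = C_cal * delta_T / m_fuel
Q_released = 11.6 * 3.55 = 41.1800 kJ
m_fuel = 1.474 g = 1.474/1000 kg = 0.001474 kg
Hc = 41.1800 / 0.001474 = 27937.58 kJ/kg


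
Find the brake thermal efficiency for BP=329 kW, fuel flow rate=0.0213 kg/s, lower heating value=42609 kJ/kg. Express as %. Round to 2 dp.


eta_BTE = (BP / (mf * LHV)) * 100
Denominator = 0.0213 * 42609 = 907.5717 kW
eta_BTE = (329 / 907.5717) * 100 = 36.25%


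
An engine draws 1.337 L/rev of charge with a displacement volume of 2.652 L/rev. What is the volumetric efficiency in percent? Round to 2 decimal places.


eta_v = (V_actual / V_disp) * 100
Ratio = 1.337 / 2.652 = 0.5041
eta_v = 0.5041 * 100 = 50.41%


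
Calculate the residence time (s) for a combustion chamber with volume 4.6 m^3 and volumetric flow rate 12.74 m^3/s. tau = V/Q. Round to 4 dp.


tau = V / Q_flow
tau = 4.6 / 12.74 = 0.3611 s


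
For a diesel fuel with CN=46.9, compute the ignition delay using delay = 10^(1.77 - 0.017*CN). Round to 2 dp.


delay = 10^(1.77 - 0.017*CN)
Exponent = 1.77 - 0.017*46.9 = 0.9727
delay = 10^0.9727 = 9.39 ms


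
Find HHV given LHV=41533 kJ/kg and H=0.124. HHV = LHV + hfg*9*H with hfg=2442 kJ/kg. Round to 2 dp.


HHV = LHV + hfg * 9 * H
Water addition = 2442 * 9 * 0.124 = 2725.272 kJ/kg
HHV = 41533 + 2725.272 = 44258.27 kJ/kg


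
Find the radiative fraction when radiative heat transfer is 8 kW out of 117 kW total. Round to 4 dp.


f_rad = Q_rad / Q_total
f_rad = 8 / 117 = 0.0684


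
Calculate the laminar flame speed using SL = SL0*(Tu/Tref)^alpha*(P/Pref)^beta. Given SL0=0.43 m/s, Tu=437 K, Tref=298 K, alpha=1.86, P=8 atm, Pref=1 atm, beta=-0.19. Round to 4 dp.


SL = SL0 * (Tu/Tref)^alpha * (P/Pref)^beta
T ratio = 437/298 = 1.46644295
(T ratio)^alpha = 1.46644295^1.86 = 2.038230
(P/Pref)^beta = 8^(-0.19) = 0.673617
SL = 0.43 * 2.038230 * 0.673617 = 0.5904 m/s


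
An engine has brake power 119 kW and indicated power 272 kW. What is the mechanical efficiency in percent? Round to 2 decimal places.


eta_mech = (BP / IP) * 100
Ratio = 119 / 272 = 0.4375
eta_mech = 0.4375 * 100 = 43.75%


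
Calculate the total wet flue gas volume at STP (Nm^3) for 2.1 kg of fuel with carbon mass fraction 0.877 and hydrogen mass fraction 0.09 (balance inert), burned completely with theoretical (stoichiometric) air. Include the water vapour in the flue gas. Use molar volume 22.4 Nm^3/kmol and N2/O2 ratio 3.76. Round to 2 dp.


Per kg fuel: CO2 = (C/12 kmol)*22.4 = (0.877/12)*22.4 = 1.63707 Nm^3
Per kg fuel: H2O = (H/2 kmol)*22.4 = (0.09/2)*22.4 = 1.00800 Nm^3
O2 needed per kg fuel = C/12 + H/4 = 0.877/12 + 0.09/4 = 0.09558333 kmol
Per kg fuel: N2 = O2*3.76*22.4 = 0.09558333*3.76*22.4 = 8.05041 Nm^3
Total per kg = 1.63707 + 1.00800 + 8.05041 = 10.69548 Nm^3
Total = 10.69548 * 2.1 = 22.46 Nm^3


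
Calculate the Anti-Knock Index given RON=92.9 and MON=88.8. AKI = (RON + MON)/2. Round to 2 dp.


AKI = (RON + MON) / 2
AKI = (92.9 + 88.8) / 2
AKI = 181.7 / 2 = 90.85


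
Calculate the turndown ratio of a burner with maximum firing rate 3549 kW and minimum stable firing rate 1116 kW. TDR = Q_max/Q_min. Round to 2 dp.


TDR = Q_max / Q_min
TDR = 3549 / 1116 = 3.18


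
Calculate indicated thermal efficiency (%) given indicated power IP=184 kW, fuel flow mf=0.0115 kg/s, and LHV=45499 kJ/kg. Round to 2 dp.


eta_ith = (IP / (mf * LHV)) * 100
Denominator = 0.0115 * 45499 = 523.2385 kW
eta_ith = (184 / 523.2385) * 100 = 35.17%


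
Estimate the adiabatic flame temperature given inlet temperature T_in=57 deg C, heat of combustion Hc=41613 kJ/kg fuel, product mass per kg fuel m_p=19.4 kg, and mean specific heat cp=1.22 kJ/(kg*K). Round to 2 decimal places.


T_ad = T_in + Hc / (m_p * cp)
Denominator = 19.4 * 1.22 = 23.6680
Temperature rise = 41613 / 23.6680 = 1758.20 K
T_ad = 57 + 1758.20 = 1815.20 deg C


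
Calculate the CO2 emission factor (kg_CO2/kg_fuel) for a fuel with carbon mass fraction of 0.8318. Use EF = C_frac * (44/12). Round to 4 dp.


EF = C_frac * (M_CO2 / M_C)
EF = 0.8318 * (44/12)
EF = 0.8318 * 3.666667 = 3.0499 kg_CO2/kg_fuel


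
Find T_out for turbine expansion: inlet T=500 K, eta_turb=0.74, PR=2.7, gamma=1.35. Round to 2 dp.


T_out = T_in * (1 - eta * (1 - PR^(-(gamma-1)/gamma)))
Exponent = -(1.35-1)/1.35 = -0.25925926
PR^exp = 2.7^(-0.25925926) = 0.77297411
Factor = 1 - 0.74*(1 - 0.77297411) = 0.83200084
T_out = 500 * 0.83200084 = 416.00 K


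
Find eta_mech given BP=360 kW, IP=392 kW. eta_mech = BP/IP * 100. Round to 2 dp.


eta_mech = (BP / IP) * 100
Ratio = 360 / 392 = 0.9184
eta_mech = 0.9184 * 100 = 91.84%


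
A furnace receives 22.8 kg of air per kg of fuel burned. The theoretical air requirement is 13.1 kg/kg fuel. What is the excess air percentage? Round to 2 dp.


Excess air = actual - stoichiometric = 22.8 - 13.1 = 9.70 kg/kg fuel
Excess air % = (excess / stoich) * 100 = (9.70 / 13.1) * 100 = 74.05%


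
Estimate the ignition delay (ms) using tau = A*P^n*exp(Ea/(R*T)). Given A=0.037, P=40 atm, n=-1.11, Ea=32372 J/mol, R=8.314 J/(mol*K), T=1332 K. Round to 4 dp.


tau = A * P^n * exp(Ea/(R*T))
P^n = 40^(-1.11) = 0.01666147
Ea/(R*T) = 32372/(8.314*1332) = 2.923178
exp(Ea/(R*T)) = 18.600309
tau = 0.037 * 0.01666147 * 18.600309 = 0.0115 ms


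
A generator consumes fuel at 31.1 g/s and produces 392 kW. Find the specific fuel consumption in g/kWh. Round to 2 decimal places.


SFC = (mf / BP) * 3600
Rate = 31.1 / 392 = 0.079337 g/(s*kW)
SFC = 0.079337 * 3600 = 285.61 g/kWh


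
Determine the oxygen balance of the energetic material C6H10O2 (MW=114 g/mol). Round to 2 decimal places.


OB = -1600 * (2C + H/2 - O) / MW
Inner = 2*6 + 10/2 - 2 = 15.00
OB = -1600 * 15.00 / 114 = -210.53%


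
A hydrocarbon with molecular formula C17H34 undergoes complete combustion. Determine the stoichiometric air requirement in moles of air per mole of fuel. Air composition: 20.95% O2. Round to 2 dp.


Balanced combustion: C17H34 + 25.5 O2 -> 17 CO2 + 17 H2O
O2 needed = C + H/4 = 17 + 34/4 = 25.50 moles
Air moles = O2 / 0.2095 = 25.50 / 0.2095 = 121.72 moles air


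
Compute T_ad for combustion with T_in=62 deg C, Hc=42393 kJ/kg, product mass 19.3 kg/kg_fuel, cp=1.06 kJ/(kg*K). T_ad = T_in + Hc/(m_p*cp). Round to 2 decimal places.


T_ad = T_in + Hc / (m_p * cp)
Denominator = 19.3 * 1.06 = 20.4580
Temperature rise = 42393 / 20.4580 = 2072.20 K
T_ad = 62 + 2072.20 = 2134.20 deg C


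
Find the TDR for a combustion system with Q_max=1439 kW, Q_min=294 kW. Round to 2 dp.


TDR = Q_max / Q_min
TDR = 1439 / 294 = 4.89


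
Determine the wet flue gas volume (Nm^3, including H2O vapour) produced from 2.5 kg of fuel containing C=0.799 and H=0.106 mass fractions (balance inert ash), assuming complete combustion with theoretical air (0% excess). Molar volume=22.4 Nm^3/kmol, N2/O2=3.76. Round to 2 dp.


Per kg fuel: CO2 = (C/12 kmol)*22.4 = (0.799/12)*22.4 = 1.49147 Nm^3
Per kg fuel: H2O = (H/2 kmol)*22.4 = (0.106/2)*22.4 = 1.18720 Nm^3
O2 needed per kg fuel = C/12 + H/4 = 0.799/12 + 0.106/4 = 0.09308333 kmol
Per kg fuel: N2 = O2*3.76*22.4 = 0.09308333*3.76*22.4 = 7.83985 Nm^3
Total per kg = 1.49147 + 1.18720 + 7.83985 = 10.51852 Nm^3
Total = 10.51852 * 2.5 = 26.30 Nm^3


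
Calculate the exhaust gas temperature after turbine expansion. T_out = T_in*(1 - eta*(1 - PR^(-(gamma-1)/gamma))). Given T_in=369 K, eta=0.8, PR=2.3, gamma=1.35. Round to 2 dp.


T_out = T_in * (1 - eta * (1 - PR^(-(gamma-1)/gamma)))
Exponent = -(1.35-1)/1.35 = -0.25925926
PR^exp = 2.3^(-0.25925926) = 0.80578413
Factor = 1 - 0.8*(1 - 0.80578413) = 0.84462730
T_out = 369 * 0.84462730 = 311.67 K


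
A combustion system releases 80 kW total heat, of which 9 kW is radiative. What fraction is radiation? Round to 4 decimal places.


f_rad = Q_rad / Q_total
f_rad = 9 / 80 = 0.1125


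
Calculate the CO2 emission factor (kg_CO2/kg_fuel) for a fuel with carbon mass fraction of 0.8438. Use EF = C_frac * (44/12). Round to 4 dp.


EF = C_frac * (M_CO2 / M_C)
EF = 0.8438 * (44/12)
EF = 0.8438 * 3.666667 = 3.0939 kg_CO2/kg_fuel


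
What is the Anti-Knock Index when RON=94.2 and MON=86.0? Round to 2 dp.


AKI = (RON + MON) / 2
AKI = (94.2 + 86.0) / 2
AKI = 180.2 / 2 = 90.10


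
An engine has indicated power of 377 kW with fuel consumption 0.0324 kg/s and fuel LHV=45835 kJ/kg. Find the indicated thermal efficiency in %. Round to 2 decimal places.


eta_ith = (IP / (mf * LHV)) * 100
Denominator = 0.0324 * 45835 = 1485.0540 kW
eta_ith = (377 / 1485.0540) * 100 = 25.39%


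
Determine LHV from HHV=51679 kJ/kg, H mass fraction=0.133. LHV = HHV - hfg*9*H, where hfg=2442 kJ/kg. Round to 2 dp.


LHV = HHV - hfg * 9 * H
Water correction = 2442 * 9 * 0.133 = 2923.074 kJ/kg
LHV = 51679 - 2923.074 = 48755.93 kJ/kg


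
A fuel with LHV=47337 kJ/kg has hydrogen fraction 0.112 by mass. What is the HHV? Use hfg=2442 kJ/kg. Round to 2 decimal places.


HHV = LHV + hfg * 9 * H
Water addition = 2442 * 9 * 0.112 = 2461.536 kJ/kg
HHV = 47337 + 2461.536 = 49798.54 kJ/kg


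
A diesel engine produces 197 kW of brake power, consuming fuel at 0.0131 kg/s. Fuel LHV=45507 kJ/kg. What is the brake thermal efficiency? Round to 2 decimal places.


eta_BTE = (BP / (mf * LHV)) * 100
Denominator = 0.0131 * 45507 = 596.1417 kW
eta_BTE = (197 / 596.1417) * 100 = 33.05%


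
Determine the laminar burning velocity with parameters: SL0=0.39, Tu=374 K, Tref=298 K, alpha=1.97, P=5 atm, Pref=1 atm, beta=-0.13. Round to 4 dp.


SL = SL0 * (Tu/Tref)^alpha * (P/Pref)^beta
T ratio = 374/298 = 1.25503356
(T ratio)^alpha = 1.25503356^1.97 = 1.564412
(P/Pref)^beta = 5^(-0.13) = 0.811211
SL = 0.39 * 1.564412 * 0.811211 = 0.4949 m/s


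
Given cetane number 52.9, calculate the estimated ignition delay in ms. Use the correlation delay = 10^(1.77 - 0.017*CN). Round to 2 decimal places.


delay = 10^(1.77 - 0.017*CN)
Exponent = 1.77 - 0.017*52.9 = 0.8707
delay = 10^0.8707 = 7.43 ms


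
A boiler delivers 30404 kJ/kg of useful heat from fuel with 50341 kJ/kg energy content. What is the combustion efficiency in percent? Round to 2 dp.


Efficiency = (Q_useful / Q_fuel) * 100
Efficiency = (30404 / 50341) * 100
Efficiency = 0.6040 * 100 = 60.40%


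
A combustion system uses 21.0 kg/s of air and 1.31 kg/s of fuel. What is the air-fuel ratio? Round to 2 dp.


AFR = m_air / m_fuel
AFR = 21.0 / 1.31 = 16.03


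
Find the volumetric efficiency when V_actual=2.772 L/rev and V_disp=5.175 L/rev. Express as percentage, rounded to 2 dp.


eta_v = (V_actual / V_disp) * 100
Ratio = 2.772 / 5.175 = 0.5357
eta_v = 0.5357 * 100 = 53.57%


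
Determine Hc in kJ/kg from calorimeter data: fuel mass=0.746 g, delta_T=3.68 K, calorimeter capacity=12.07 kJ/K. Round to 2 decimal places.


Hc = C_cal * delta_T / m_fuel
Q_released = 12.07 * 3.68 = 44.4176 kJ
m_fuel = 0.746 g = 0.746/1000 kg = 0.000746 kg
Hc = 44.4176 / 0.000746 = 59541.02 kJ/kg


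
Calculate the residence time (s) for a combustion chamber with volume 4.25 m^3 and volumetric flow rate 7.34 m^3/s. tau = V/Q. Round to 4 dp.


tau = V / Q_flow
tau = 4.25 / 7.34 = 0.5790 s


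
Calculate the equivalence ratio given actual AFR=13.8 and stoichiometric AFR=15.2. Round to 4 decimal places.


phi = AFR_stoich / AFR_actual
phi = 15.2 / 13.8 = 1.1014


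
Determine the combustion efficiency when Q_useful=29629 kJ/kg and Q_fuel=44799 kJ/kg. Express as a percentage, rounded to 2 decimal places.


Efficiency = (Q_useful / Q_fuel) * 100
Efficiency = (29629 / 44799) * 100
Efficiency = 0.6614 * 100 = 66.14%


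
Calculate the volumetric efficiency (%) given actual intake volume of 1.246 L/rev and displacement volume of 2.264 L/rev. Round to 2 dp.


eta_v = (V_actual / V_disp) * 100
Ratio = 1.246 / 2.264 = 0.5504
eta_v = 0.5504 * 100 = 55.04%


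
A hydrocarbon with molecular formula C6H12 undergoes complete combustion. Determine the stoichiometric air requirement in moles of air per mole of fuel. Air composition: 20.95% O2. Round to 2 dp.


Balanced combustion: C6H12 + 9 O2 -> 6 CO2 + 6 H2O
O2 needed = C + H/4 = 6 + 12/4 = 9.00 moles
Air moles = O2 / 0.2095 = 9.00 / 0.2095 = 42.96 moles air


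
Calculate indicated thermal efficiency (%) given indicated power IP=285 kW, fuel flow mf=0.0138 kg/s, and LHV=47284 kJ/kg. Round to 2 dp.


eta_ith = (IP / (mf * LHV)) * 100
Denominator = 0.0138 * 47284 = 652.5192 kW
eta_ith = (285 / 652.5192) * 100 = 43.68%


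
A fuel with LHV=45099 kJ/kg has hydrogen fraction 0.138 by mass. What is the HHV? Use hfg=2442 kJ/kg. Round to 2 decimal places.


HHV = LHV + hfg * 9 * H
Water addition = 2442 * 9 * 0.138 = 3032.964 kJ/kg
HHV = 45099 + 3032.964 = 48131.96 kJ/kg


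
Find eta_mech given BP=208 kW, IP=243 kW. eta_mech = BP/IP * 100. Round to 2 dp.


eta_mech = (BP / IP) * 100
Ratio = 208 / 243 = 0.8560
eta_mech = 0.8560 * 100 = 85.60%


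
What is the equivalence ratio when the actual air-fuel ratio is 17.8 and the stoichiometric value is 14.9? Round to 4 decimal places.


phi = AFR_stoich / AFR_actual
phi = 14.9 / 17.8 = 0.8371


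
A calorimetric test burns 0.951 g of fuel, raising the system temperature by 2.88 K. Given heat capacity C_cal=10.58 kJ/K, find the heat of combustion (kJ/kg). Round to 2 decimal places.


Hc = C_cal * delta_T / m_fuel
Q_released = 10.58 * 2.88 = 30.4704 kJ
m_fuel = 0.951 g = 0.951/1000 kg = 0.000951 kg
Hc = 30.4704 / 0.000951 = 32040.38 kJ/kg


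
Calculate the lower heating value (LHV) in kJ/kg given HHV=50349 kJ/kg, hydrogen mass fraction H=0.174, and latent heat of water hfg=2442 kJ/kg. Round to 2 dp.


LHV = HHV - hfg * 9 * H
Water correction = 2442 * 9 * 0.174 = 3824.172 kJ/kg
LHV = 50349 - 3824.172 = 46524.83 kJ/kg


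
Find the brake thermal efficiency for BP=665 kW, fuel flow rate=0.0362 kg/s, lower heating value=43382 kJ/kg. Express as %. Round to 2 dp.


eta_BTE = (BP / (mf * LHV)) * 100
Denominator = 0.0362 * 43382 = 1570.4284 kW
eta_BTE = (665 / 1570.4284) * 100 = 42.35%


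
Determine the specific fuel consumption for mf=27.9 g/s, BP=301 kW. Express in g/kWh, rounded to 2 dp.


SFC = (mf / BP) * 3600
Rate = 27.9 / 301 = 0.092691 g/(s*kW)
SFC = 0.092691 * 3600 = 333.69 g/kWh


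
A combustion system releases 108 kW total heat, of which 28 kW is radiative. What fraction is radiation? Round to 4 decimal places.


f_rad = Q_rad / Q_total
f_rad = 28 / 108 = 0.2593


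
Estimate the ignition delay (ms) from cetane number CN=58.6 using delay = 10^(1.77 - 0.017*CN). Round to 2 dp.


delay = 10^(1.77 - 0.017*CN)
Exponent = 1.77 - 0.017*58.6 = 0.7738
delay = 10^0.7738 = 5.94 ms


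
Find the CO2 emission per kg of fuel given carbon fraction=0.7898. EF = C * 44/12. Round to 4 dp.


EF = C_frac * (M_CO2 / M_C)
EF = 0.7898 * (44/12)
EF = 0.7898 * 3.666667 = 2.8959 kg_CO2/kg_fuel


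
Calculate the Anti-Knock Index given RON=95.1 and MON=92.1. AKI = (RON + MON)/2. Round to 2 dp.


AKI = (RON + MON) / 2
AKI = (95.1 + 92.1) / 2
AKI = 187.2 / 2 = 93.60


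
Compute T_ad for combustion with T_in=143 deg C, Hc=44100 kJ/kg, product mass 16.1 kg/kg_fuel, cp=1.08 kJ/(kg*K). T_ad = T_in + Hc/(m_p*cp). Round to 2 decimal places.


T_ad = T_in + Hc / (m_p * cp)
Denominator = 16.1 * 1.08 = 17.3880
Temperature rise = 44100 / 17.3880 = 2536.23 K
T_ad = 143 + 2536.23 = 2679.23 deg C


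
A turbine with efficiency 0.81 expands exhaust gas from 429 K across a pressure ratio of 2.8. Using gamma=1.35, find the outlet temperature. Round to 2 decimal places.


T_out = T_in * (1 - eta * (1 - PR^(-(gamma-1)/gamma)))
Exponent = -(1.35-1)/1.35 = -0.25925926
PR^exp = 2.8^(-0.25925926) = 0.76572026
Factor = 1 - 0.81*(1 - 0.76572026) = 0.81023341
T_out = 429 * 0.81023341 = 347.59 K


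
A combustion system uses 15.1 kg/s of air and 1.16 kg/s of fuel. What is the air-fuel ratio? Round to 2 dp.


AFR = m_air / m_fuel
AFR = 15.1 / 1.16 = 13.02


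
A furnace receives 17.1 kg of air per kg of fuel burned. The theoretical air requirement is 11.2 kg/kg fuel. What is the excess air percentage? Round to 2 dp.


Excess air = actual - stoichiometric = 17.1 - 11.2 = 5.90 kg/kg fuel
Excess air % = (excess / stoich) * 100 = (5.90 / 11.2) * 100 = 52.68%


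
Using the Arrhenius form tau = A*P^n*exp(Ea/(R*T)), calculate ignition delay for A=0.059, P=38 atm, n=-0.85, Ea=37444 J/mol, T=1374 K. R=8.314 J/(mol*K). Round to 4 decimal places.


tau = A * P^n * exp(Ea/(R*T))
P^n = 38^(-0.85) = 0.04541339
Ea/(R*T) = 37444/(8.314*1374) = 3.277823
exp(Ea/(R*T)) = 26.517977
tau = 0.059 * 0.04541339 * 26.517977 = 0.0711 ms


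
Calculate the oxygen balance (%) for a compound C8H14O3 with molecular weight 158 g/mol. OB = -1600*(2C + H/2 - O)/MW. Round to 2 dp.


OB = -1600 * (2C + H/2 - O) / MW
Inner = 2*8 + 14/2 - 3 = 20.00
OB = -1600 * 20.00 / 158 = -202.53%


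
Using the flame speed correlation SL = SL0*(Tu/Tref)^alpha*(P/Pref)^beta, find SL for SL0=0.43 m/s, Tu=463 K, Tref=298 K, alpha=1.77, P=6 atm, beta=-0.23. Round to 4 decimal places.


SL = SL0 * (Tu/Tref)^alpha * (P/Pref)^beta
T ratio = 463/298 = 1.55369128
(T ratio)^alpha = 1.55369128^1.77 = 2.181301
(P/Pref)^beta = 6^(-0.23) = 0.662255
SL = 0.43 * 2.181301 * 0.662255 = 0.6212 m/s


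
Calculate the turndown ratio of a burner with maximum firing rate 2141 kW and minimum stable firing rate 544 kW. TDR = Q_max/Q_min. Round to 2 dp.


TDR = Q_max / Q_min
TDR = 2141 / 544 = 3.94


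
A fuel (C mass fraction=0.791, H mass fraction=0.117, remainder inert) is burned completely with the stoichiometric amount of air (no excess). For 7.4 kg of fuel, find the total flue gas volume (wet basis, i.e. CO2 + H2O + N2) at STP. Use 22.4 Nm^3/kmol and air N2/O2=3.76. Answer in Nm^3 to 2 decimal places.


Per kg fuel: CO2 = (C/12 kmol)*22.4 = (0.791/12)*22.4 = 1.47653 Nm^3
Per kg fuel: H2O = (H/2 kmol)*22.4 = (0.117/2)*22.4 = 1.31040 Nm^3
O2 needed per kg fuel = C/12 + H/4 = 0.791/12 + 0.117/4 = 0.09516667 kmol
Per kg fuel: N2 = O2*3.76*22.4 = 0.09516667*3.76*22.4 = 8.01532 Nm^3
Total per kg = 1.47653 + 1.31040 + 8.01532 = 10.80225 Nm^3
Total = 10.80225 * 7.4 = 79.94 Nm^3


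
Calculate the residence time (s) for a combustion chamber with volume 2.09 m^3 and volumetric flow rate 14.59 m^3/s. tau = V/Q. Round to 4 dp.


tau = V / Q_flow
tau = 2.09 / 14.59 = 0.1432 s


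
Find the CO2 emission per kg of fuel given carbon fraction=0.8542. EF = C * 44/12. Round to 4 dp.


EF = C_frac * (M_CO2 / M_C)
EF = 0.8542 * (44/12)
EF = 0.8542 * 3.666667 = 3.1321 kg_CO2/kg_fuel


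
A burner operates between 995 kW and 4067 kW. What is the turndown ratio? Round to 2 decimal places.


TDR = Q_max / Q_min
TDR = 4067 / 995 = 4.09


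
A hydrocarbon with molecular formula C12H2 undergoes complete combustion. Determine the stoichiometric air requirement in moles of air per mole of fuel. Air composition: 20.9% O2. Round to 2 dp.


Balanced combustion: C12H2 + 12.5 O2 -> 12 CO2 + 1 H2O
O2 needed = C + H/4 = 12 + 2/4 = 12.50 moles
Air moles = O2 / 0.209 = 12.50 / 0.209 = 59.81 moles air


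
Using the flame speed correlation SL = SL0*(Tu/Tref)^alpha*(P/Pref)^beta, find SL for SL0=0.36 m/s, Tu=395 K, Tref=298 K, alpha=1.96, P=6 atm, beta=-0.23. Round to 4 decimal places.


SL = SL0 * (Tu/Tref)^alpha * (P/Pref)^beta
T ratio = 395/298 = 1.32550336
(T ratio)^alpha = 1.32550336^1.96 = 1.737266
(P/Pref)^beta = 6^(-0.23) = 0.662255
SL = 0.36 * 1.737266 * 0.662255 = 0.4142 m/s


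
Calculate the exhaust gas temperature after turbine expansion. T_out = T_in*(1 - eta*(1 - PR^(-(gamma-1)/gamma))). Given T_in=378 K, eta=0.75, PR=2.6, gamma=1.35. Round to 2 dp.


T_out = T_in * (1 - eta * (1 - PR^(-(gamma-1)/gamma)))
Exponent = -(1.35-1)/1.35 = -0.25925926
PR^exp = 2.6^(-0.25925926) = 0.78057442
Factor = 1 - 0.75*(1 - 0.78057442) = 0.83543082
T_out = 378 * 0.83543082 = 315.79 K


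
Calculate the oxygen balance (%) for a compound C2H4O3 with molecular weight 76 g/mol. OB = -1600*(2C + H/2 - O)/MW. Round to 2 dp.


OB = -1600 * (2C + H/2 - O) / MW
Inner = 2*2 + 4/2 - 3 = 3.00
OB = -1600 * 3.00 / 76 = -63.16%


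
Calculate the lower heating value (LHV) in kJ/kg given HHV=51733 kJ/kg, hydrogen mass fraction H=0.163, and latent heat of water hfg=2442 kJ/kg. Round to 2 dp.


LHV = HHV - hfg * 9 * H
Water correction = 2442 * 9 * 0.163 = 3582.414 kJ/kg
LHV = 51733 - 3582.414 = 48150.59 kJ/kg


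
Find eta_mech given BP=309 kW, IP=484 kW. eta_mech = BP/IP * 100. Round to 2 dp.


eta_mech = (BP / IP) * 100
Ratio = 309 / 484 = 0.6384
eta_mech = 0.6384 * 100 = 63.84%


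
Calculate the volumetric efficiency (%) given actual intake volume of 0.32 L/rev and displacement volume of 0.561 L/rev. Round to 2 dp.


eta_v = (V_actual / V_disp) * 100
Ratio = 0.32 / 0.561 = 0.5704
eta_v = 0.5704 * 100 = 57.04%


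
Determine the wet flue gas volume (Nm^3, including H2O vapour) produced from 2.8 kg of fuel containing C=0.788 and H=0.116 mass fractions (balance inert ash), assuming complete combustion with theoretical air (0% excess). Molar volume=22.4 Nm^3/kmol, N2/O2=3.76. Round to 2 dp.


Per kg fuel: CO2 = (C/12 kmol)*22.4 = (0.788/12)*22.4 = 1.47093 Nm^3
Per kg fuel: H2O = (H/2 kmol)*22.4 = (0.116/2)*22.4 = 1.29920 Nm^3
O2 needed per kg fuel = C/12 + H/4 = 0.788/12 + 0.116/4 = 0.09466667 kmol
Per kg fuel: N2 = O2*3.76*22.4 = 0.09466667*3.76*22.4 = 7.97321 Nm^3
Total per kg = 1.47093 + 1.29920 + 7.97321 = 10.74334 Nm^3
Total = 10.74334 * 2.8 = 30.08 Nm^3


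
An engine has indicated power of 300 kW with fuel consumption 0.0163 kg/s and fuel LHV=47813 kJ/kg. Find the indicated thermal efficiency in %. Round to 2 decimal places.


eta_ith = (IP / (mf * LHV)) * 100
Denominator = 0.0163 * 47813 = 779.3519 kW
eta_ith = (300 / 779.3519) * 100 = 38.49%


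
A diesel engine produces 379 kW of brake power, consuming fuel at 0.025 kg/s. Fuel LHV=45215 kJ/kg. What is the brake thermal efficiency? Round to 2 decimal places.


eta_BTE = (BP / (mf * LHV)) * 100
Denominator = 0.025 * 45215 = 1130.3750 kW
eta_BTE = (379 / 1130.3750) * 100 = 33.53%


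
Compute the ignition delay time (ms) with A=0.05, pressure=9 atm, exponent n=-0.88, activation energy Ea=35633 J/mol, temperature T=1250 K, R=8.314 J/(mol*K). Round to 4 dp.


tau = A * P^n * exp(Ea/(R*T))
P^n = 9^(-0.88) = 0.14463273
Ea/(R*T) = 35633/(8.314*1250) = 3.428723
exp(Ea/(R*T)) = 30.837227
tau = 0.05 * 0.14463273 * 30.837227 = 0.2230 ms


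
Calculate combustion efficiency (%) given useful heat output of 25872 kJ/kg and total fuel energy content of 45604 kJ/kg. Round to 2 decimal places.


Efficiency = (Q_useful / Q_fuel) * 100
Efficiency = (25872 / 45604) * 100
Efficiency = 0.5673 * 100 = 56.73%


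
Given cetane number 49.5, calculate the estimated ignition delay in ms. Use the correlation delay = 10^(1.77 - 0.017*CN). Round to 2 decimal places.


delay = 10^(1.77 - 0.017*CN)
Exponent = 1.77 - 0.017*49.5 = 0.9285
delay = 10^0.9285 = 8.48 ms


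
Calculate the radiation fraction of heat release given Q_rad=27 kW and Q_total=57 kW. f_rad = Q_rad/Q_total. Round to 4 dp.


f_rad = Q_rad / Q_total
f_rad = 27 / 57 = 0.4737


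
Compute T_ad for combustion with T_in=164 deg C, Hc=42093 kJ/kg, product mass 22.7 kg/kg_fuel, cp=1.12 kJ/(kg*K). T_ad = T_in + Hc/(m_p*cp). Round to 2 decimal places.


T_ad = T_in + Hc / (m_p * cp)
Denominator = 22.7 * 1.12 = 25.4240
Temperature rise = 42093 / 25.4240 = 1655.64 K
T_ad = 164 + 1655.64 = 1819.64 deg C


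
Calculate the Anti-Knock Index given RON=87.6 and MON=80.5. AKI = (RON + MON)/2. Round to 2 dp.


AKI = (RON + MON) / 2
AKI = (87.6 + 80.5) / 2
AKI = 168.1 / 2 = 84.05


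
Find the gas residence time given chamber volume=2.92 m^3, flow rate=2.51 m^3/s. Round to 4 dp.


tau = V / Q_flow
tau = 2.92 / 2.51 = 1.1633 s


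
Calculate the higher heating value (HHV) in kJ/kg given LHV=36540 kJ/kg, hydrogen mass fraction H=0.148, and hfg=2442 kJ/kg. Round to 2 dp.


HHV = LHV + hfg * 9 * H
Water addition = 2442 * 9 * 0.148 = 3252.744 kJ/kg
HHV = 36540 + 3252.744 = 39792.74 kJ/kg


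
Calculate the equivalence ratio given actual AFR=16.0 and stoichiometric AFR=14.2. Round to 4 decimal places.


phi = AFR_stoich / AFR_actual
phi = 14.2 / 16.0 = 0.8875


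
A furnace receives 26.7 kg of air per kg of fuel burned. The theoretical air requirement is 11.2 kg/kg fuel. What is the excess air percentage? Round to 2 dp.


Excess air = actual - stoichiometric = 26.7 - 11.2 = 15.50 kg/kg fuel
Excess air % = (excess / stoich) * 100 = (15.50 / 11.2) * 100 = 138.39%


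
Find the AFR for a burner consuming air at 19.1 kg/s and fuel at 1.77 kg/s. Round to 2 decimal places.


AFR = m_air / m_fuel
AFR = 19.1 / 1.77 = 10.79


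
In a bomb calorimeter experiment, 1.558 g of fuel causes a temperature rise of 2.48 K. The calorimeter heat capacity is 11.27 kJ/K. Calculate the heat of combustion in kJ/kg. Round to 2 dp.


Hc = C_cal * delta_T / m_fuel
Q_released = 11.27 * 2.48 = 27.9496 kJ
m_fuel = 1.558 g = 1.558/1000 kg = 0.001558 kg
Hc = 27.9496 / 0.001558 = 17939.41 kJ/kg


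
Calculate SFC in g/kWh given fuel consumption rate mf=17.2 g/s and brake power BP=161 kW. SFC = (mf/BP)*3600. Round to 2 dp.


SFC = (mf / BP) * 3600
Rate = 17.2 / 161 = 0.106832 g/(s*kW)
SFC = 0.106832 * 3600 = 384.60 g/kWh


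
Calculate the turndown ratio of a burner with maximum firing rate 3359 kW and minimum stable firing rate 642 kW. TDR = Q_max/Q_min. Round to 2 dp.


TDR = Q_max / Q_min
TDR = 3359 / 642 = 5.23
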